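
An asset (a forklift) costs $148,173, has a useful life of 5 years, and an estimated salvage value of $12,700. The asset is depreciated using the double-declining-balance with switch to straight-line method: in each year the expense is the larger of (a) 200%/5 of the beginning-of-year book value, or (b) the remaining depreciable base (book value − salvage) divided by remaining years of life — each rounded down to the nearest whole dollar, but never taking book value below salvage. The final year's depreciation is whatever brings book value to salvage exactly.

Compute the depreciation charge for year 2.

$35,561

Depreciable base = $148,173 − $12,700 = $135,473.
Year 1: DB = ⌊$148,173 × 200%/5⌋ = $59,269; SL = ⌊$135,473/5⌋ = $27,094 → take DB $59,269. Book value $88,904.
Year 2: DB = ⌊$88,904 × 200%/5⌋ = $35,561; SL = ⌊$76,204/4⌋ = $19,051 → take DB $35,561. Book value $53,343.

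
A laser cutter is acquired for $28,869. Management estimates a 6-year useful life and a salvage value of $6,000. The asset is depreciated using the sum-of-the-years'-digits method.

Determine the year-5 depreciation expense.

Depreciable base = $28,869 − $6,000 = $22,869.
Sum of the years' digits = 6+5+4+3+2+1 = 21.
Year 1: $22,869 × 6/21 = $6,534. Book value $22,335.
Year 2: $22,869 × 5/21 = $5,445. Book value $16,890.
Year 3: $22,869 × 4/21 = $4,356. Book value $12,534.
Year 4: $22,869 × 3/21 = $3,267. Book value $9,267.
Year 5: $22,869 × 2/21 = $2,178. Book value $7,089.

$2,178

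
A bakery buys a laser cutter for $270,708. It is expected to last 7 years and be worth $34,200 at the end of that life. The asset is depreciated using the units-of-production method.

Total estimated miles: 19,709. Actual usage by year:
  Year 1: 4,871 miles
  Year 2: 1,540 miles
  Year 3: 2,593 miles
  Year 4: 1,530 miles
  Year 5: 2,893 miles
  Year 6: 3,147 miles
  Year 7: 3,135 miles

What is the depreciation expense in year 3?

Depreciable base = $270,708 − $34,200 = $236,508.
Rate = $236,508 / 19,709 miles = $12 per mile.
Year 1: 4,871 × $12 = $58,452. Book value $212,256.
Year 2: 1,540 × $12 = $18,480. Book value $193,776.
Year 3: 2,593 × $12 = $31,116. Book value $162,660.

$31,116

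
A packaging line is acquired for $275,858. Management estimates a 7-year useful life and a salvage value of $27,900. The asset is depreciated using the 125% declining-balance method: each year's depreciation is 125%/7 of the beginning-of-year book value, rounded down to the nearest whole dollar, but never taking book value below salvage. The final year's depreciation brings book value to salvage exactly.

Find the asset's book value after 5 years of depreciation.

Depreciable base = $275,858 − $27,900 = $247,958.
Year 1: ⌊$275,858 × 125%/7⌋ = $49,260. Book value $226,598.
Year 2: ⌊$226,598 × 125%/7⌋ = $40,463. Book value $186,135.
Year 3: ⌊$186,135 × 125%/7⌋ = $33,238. Book value $152,897.
Year 4: ⌊$152,897 × 125%/7⌋ = $27,303. Book value $125,594.
Year 5: ⌊$125,594 × 125%/7⌋ = $22,427. Book value $103,167.

$103,167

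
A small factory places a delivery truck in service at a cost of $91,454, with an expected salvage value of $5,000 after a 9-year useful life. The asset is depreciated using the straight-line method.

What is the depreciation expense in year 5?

$9,606

Depreciable base = $91,454 − $5,000 = $86,454.
Annual expense = $86,454 / 9 = $9,606.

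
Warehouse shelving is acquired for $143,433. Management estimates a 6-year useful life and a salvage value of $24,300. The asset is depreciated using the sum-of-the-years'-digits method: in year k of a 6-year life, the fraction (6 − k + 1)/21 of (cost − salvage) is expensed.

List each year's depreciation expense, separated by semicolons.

$34,038; $28,365; $22,692; $17,019; $11,346; $5,673

Depreciable base = $143,433 − $24,300 = $119,133.
Sum of the years' digits = 6+5+4+3+2+1 = 21.
Year 1: $119,133 × 6/21 = $34,038. Book value $109,395.
Year 2: $119,133 × 5/21 = $28,365. Book value $81,030.
Year 3: $119,133 × 4/21 = $22,692. Book value $58,338.
Year 4: $119,133 × 3/21 = $17,019. Book value $41,319.
Year 5: $119,133 × 2/21 = $11,346. Book value $29,973.
Year 6: $119,133 × 1/21 = $5,673. Book value $24,300.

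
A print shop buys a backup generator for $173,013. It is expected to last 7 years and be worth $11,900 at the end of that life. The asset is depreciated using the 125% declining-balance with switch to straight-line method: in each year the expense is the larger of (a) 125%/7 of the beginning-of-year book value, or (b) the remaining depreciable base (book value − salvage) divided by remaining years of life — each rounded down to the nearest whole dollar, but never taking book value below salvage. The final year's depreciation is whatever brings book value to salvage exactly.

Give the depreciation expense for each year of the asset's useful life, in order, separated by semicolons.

$30,895; $25,378; $20,968; $20,968; $20,968; $20,968; $20,968

Depreciable base = $173,013 − $11,900 = $161,113.
Year 1: DB = ⌊$173,013 × 125%/7⌋ = $30,895; SL = ⌊$161,113/7⌋ = $23,016 → take DB $30,895. Book value $142,118.
Year 2: DB = ⌊$142,118 × 125%/7⌋ = $25,378; SL = ⌊$130,218/6⌋ = $21,703 → take DB $25,378. Book value $116,740.
Year 3: DB = ⌊$116,740 × 125%/7⌋ = $20,846; SL = ⌊$104,840/5⌋ = $20,968 → take SL $20,968. Book value $95,772.
Year 4: DB = ⌊$95,772 × 125%/7⌋ = $17,102; SL = ⌊$83,872/4⌋ = $20,968 → take SL $20,968. Book value $74,804.
Year 5: DB = ⌊$74,804 × 125%/7⌋ = $13,357; SL = ⌊$62,904/3⌋ = $20,968 → take SL $20,968. Book value $53,836.
Year 6: DB = ⌊$53,836 × 125%/7⌋ = $9,613; SL = ⌊$41,936/2⌋ = $20,968 → take SL $20,968. Book value $32,868.
Year 7 (final): $32,868 − $11,900 = $20,968. Book value $11,900.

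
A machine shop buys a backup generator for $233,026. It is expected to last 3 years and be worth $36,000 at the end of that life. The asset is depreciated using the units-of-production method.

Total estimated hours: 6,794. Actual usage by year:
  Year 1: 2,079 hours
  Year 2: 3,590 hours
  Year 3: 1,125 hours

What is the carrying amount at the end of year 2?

Depreciable base = $233,026 − $36,000 = $197,026.
Rate = $197,026 / 6,794 hours = $29 per hour.
Year 1: 2,079 × $29 = $60,291. Book value $172,735.
Year 2: 3,590 × $29 = $104,110. Book value $68,625.

$68,625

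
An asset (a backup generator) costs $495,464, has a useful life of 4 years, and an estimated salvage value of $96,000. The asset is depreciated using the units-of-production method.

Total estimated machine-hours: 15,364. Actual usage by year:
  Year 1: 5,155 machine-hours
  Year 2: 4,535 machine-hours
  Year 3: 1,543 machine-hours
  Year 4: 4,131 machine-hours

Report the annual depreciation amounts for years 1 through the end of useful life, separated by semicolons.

Depreciable base = $495,464 − $96,000 = $399,464.
Rate = $399,464 / 15,364 machine-hours = $26 per machine-hour.
Year 1: 5,155 × $26 = $134,030. Book value $361,434.
Year 2: 4,535 × $26 = $117,910. Book value $243,524.
Year 3: 1,543 × $26 = $40,118. Book value $203,406.
Year 4: 4,131 × $26 = $107,406. Book value $96,000.

$134,030; $117,910; $40,118; $107,406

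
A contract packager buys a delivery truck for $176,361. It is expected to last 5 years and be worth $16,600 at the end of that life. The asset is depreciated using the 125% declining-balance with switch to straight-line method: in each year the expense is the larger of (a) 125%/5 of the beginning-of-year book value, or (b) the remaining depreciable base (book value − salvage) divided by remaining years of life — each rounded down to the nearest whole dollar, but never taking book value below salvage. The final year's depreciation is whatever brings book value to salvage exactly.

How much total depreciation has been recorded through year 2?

$77,157

Depreciable base = $176,361 − $16,600 = $159,761.
Year 1: DB = ⌊$176,361 × 125%/5⌋ = $44,090; SL = ⌊$159,761/5⌋ = $31,952 → take DB $44,090. Book value $132,271.
Year 2: DB = ⌊$132,271 × 125%/5⌋ = $33,067; SL = ⌊$115,671/4⌋ = $28,917 → take DB $33,067. Book value $99,204.
Accumulated through year 2 = $176,361 − $99,204 = $77,157.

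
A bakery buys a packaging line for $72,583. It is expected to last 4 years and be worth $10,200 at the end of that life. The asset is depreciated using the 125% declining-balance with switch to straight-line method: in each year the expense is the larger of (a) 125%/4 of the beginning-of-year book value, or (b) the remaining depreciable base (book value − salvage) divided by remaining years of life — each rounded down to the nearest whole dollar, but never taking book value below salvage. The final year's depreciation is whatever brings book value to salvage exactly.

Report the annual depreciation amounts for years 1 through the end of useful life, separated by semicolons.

$22,682; $15,594; $12,053; $12,054

Depreciable base = $72,583 − $10,200 = $62,383.
Year 1: DB = ⌊$72,583 × 125%/4⌋ = $22,682; SL = ⌊$62,383/4⌋ = $15,595 → take DB $22,682. Book value $49,901.
Year 2: DB = ⌊$49,901 × 125%/4⌋ = $15,594; SL = ⌊$39,701/3⌋ = $13,233 → take DB $15,594. Book value $34,307.
Year 3: DB = ⌊$34,307 × 125%/4⌋ = $10,720; SL = ⌊$24,107/2⌋ = $12,053 → take SL $12,053. Book value $22,254.
Year 4 (final): $22,254 − $10,200 = $12,054. Book value $10,200.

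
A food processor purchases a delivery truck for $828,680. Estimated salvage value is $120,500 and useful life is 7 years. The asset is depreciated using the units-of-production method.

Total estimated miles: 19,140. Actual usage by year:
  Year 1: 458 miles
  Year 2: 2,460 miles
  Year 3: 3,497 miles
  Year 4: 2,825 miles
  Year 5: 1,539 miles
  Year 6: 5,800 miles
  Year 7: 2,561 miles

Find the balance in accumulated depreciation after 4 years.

$341,880

Depreciable base = $828,680 − $120,500 = $708,180.
Rate = $708,180 / 19,140 miles = $37 per mile.
Year 1: 458 × $37 = $16,946. Book value $811,734.
Year 2: 2,460 × $37 = $91,020. Book value $720,714.
Year 3: 3,497 × $37 = $129,389. Book value $591,325.
Year 4: 2,825 × $37 = $104,525. Book value $486,800.
Accumulated through year 4 = $828,680 − $486,800 = $341,880.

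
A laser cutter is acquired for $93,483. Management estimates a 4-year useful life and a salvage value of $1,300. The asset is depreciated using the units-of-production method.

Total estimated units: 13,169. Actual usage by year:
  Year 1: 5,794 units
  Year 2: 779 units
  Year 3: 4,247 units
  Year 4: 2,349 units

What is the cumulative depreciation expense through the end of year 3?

$75,740

Depreciable base = $93,483 − $1,300 = $92,183.
Rate = $92,183 / 13,169 units = $7 per unit.
Year 1: 5,794 × $7 = $40,558. Book value $52,925.
Year 2: 779 × $7 = $5,453. Book value $47,472.
Year 3: 4,247 × $7 = $29,729. Book value $17,743.
Accumulated through year 3 = $93,483 − $17,743 = $75,740.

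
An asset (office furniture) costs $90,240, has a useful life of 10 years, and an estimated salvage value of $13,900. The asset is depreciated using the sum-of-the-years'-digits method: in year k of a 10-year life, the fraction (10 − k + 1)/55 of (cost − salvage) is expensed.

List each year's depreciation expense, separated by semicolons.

Depreciable base = $90,240 − $13,900 = $76,340.
Sum of the years' digits = 10+9+8+7+6+5+4+3+2+1 = 55.
Year 1: $76,340 × 10/55 = $13,880. Book value $76,360.
Year 2: $76,340 × 9/55 = $12,492. Book value $63,868.
Year 3: $76,340 × 8/55 = $11,104. Book value $52,764.
Year 4: $76,340 × 7/55 = $9,716. Book value $43,048.
Year 5: $76,340 × 6/55 = $8,328. Book value $34,720.
Year 6: $76,340 × 5/55 = $6,940. Book value $27,780.
Year 7: $76,340 × 4/55 = $5,552. Book value $22,228.
Year 8: $76,340 × 3/55 = $4,164. Book value $18,064.
Year 9: $76,340 × 2/55 = $2,776. Book value $15,288.
Year 10: $76,340 × 1/55 = $1,388. Book value $13,900.

$13,880; $12,492; $11,104; $9,716; $8,328; $6,940; $5,552; $4,164; $2,776; $1,388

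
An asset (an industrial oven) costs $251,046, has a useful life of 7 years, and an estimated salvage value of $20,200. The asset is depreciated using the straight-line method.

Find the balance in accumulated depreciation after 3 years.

$98,934

Depreciable base = $251,046 − $20,200 = $230,846.
Annual expense = $230,846 / 7 = $32,978.
End of year 1: book value $218,068.
End of year 2: book value $185,090.
End of year 3: book value $152,112.
Accumulated through year 3 = $251,046 − $152,112 = $98,934.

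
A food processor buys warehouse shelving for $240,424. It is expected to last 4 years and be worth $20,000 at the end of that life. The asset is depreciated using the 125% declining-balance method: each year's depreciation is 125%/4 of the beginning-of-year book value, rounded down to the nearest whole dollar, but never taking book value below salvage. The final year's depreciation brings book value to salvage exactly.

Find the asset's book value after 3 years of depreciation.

Depreciable base = $240,424 − $20,000 = $220,424.
Year 1: ⌊$240,424 × 125%/4⌋ = $75,132. Book value $165,292.
Year 2: ⌊$165,292 × 125%/4⌋ = $51,653. Book value $113,639.
Year 3: ⌊$113,639 × 125%/4⌋ = $35,512. Book value $78,127.

$78,127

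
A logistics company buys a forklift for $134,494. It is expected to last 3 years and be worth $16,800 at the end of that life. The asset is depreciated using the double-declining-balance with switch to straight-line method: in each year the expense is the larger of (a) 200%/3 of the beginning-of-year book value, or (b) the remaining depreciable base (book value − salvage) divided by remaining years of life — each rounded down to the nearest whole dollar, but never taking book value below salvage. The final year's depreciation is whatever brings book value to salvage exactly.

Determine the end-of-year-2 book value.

$16,800

Depreciable base = $134,494 − $16,800 = $117,694.
Year 1: DB = ⌊$134,494 × 200%/3⌋ = $89,662; SL = ⌊$117,694/3⌋ = $39,231 → take DB $89,662. Book value $44,832.
Year 2: DB = ⌊$44,832 × 200%/3⌋ = $29,888; SL = ⌊$28,032/2⌋ = $14,016 → take DB $29,888, capped at $28,032. Book value $16,800.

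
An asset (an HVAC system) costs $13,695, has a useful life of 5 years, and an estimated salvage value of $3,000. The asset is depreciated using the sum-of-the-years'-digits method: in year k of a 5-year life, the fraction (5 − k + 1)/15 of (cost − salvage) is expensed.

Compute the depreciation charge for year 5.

$713

Depreciable base = $13,695 − $3,000 = $10,695.
Sum of the years' digits = 5+4+3+2+1 = 15.
Year 1: $10,695 × 5/15 = $3,565. Book value $10,130.
Year 2: $10,695 × 4/15 = $2,852. Book value $7,278.
Year 3: $10,695 × 3/15 = $2,139. Book value $5,139.
Year 4: $10,695 × 2/15 = $1,426. Book value $3,713.
Year 5: $10,695 × 1/15 = $713. Book value $3,000.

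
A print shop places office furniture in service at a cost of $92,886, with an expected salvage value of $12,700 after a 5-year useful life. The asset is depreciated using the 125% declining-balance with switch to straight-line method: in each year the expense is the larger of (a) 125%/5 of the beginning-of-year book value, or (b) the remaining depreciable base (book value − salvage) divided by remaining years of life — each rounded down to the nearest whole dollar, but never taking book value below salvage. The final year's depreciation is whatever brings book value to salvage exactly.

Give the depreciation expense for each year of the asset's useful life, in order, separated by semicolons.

Depreciable base = $92,886 − $12,700 = $80,186.
Year 1: DB = ⌊$92,886 × 125%/5⌋ = $23,221; SL = ⌊$80,186/5⌋ = $16,037 → take DB $23,221. Book value $69,665.
Year 2: DB = ⌊$69,665 × 125%/5⌋ = $17,416; SL = ⌊$56,965/4⌋ = $14,241 → take DB $17,416. Book value $52,249.
Year 3: DB = ⌊$52,249 × 125%/5⌋ = $13,062; SL = ⌊$39,549/3⌋ = $13,183 → take SL $13,183. Book value $39,066.
Year 4: DB = ⌊$39,066 × 125%/5⌋ = $9,766; SL = ⌊$26,366/2⌋ = $13,183 → take SL $13,183. Book value $25,883.
Year 5 (final): $25,883 − $12,700 = $13,183. Book value $12,700.

$23,221; $17,416; $13,183; $13,183; $13,183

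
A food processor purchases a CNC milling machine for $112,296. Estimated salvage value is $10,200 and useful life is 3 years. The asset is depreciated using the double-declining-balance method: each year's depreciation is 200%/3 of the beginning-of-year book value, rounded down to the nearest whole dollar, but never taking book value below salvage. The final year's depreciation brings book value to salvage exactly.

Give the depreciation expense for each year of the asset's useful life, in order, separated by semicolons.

$74,864; $24,954; $2,278

Depreciable base = $112,296 − $10,200 = $102,096.
Year 1: ⌊$112,296 × 200%/3⌋ = $74,864. Book value $37,432.
Year 2: ⌊$37,432 × 200%/3⌋ = $24,954. Book value $12,478.
Year 3 (final): $12,478 − $10,200 = $2,278. Book value $10,200.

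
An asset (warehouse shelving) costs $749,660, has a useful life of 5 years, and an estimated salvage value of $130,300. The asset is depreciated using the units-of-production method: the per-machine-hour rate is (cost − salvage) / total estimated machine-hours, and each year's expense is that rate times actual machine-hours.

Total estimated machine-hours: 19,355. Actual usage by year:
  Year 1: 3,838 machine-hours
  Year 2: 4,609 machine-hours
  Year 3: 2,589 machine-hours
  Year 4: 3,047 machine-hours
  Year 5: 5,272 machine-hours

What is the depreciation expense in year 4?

$97,504

Depreciable base = $749,660 − $130,300 = $619,360.
Rate = $619,360 / 19,355 machine-hours = $32 per machine-hour.
Year 1: 3,838 × $32 = $122,816. Book value $626,844.
Year 2: 4,609 × $32 = $147,488. Book value $479,356.
Year 3: 2,589 × $32 = $82,848. Book value $396,508.
Year 4: 3,047 × $32 = $97,504. Book value $299,004.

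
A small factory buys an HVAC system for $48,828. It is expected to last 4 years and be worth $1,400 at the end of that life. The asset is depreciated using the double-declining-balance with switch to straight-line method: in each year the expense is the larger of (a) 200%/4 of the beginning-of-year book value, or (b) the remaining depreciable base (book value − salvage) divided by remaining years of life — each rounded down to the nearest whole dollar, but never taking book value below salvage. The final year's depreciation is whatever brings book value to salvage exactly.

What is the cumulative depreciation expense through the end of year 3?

$42,724

Depreciable base = $48,828 − $1,400 = $47,428.
Year 1: DB = ⌊$48,828 × 200%/4⌋ = $24,414; SL = ⌊$47,428/4⌋ = $11,857 → take DB $24,414. Book value $24,414.
Year 2: DB = ⌊$24,414 × 200%/4⌋ = $12,207; SL = ⌊$23,014/3⌋ = $7,671 → take DB $12,207. Book value $12,207.
Year 3: DB = ⌊$12,207 × 200%/4⌋ = $6,103; SL = ⌊$10,807/2⌋ = $5,403 → take DB $6,103. Book value $6,104.
Accumulated through year 3 = $48,828 − $6,104 = $42,724.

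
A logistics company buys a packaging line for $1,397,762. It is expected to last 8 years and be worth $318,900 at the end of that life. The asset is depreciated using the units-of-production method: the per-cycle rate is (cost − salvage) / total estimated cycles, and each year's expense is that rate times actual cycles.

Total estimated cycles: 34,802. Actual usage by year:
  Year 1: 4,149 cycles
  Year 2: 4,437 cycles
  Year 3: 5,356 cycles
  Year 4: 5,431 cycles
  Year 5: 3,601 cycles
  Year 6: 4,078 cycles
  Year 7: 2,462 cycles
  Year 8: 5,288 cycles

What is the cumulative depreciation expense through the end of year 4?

Depreciable base = $1,397,762 − $318,900 = $1,078,862.
Rate = $1,078,862 / 34,802 cycles = $31 per cycle.
Year 1: 4,149 × $31 = $128,619. Book value $1,269,143.
Year 2: 4,437 × $31 = $137,547. Book value $1,131,596.
Year 3: 5,356 × $31 = $166,036. Book value $965,560.
Year 4: 5,431 × $31 = $168,361. Book value $797,199.
Accumulated through year 4 = $1,397,762 − $797,199 = $600,563.

$600,563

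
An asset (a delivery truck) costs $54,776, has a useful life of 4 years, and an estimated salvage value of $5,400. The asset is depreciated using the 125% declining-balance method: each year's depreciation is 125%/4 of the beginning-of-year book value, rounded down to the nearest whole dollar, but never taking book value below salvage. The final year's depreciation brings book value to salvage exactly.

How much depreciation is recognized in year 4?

Depreciable base = $54,776 − $5,400 = $49,376.
Year 1: ⌊$54,776 × 125%/4⌋ = $17,117. Book value $37,659.
Year 2: ⌊$37,659 × 125%/4⌋ = $11,768. Book value $25,891.
Year 3: ⌊$25,891 × 125%/4⌋ = $8,090. Book value $17,801.
Year 4 (final): $17,801 − $5,400 = $12,401. Book value $5,400.

$12,401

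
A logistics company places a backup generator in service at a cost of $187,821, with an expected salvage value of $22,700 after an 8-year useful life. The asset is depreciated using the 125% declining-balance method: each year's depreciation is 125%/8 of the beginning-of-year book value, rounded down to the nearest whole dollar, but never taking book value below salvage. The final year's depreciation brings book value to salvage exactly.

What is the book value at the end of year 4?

Depreciable base = $187,821 − $22,700 = $165,121.
Year 1: ⌊$187,821 × 125%/8⌋ = $29,347. Book value $158,474.
Year 2: ⌊$158,474 × 125%/8⌋ = $24,761. Book value $133,713.
Year 3: ⌊$133,713 × 125%/8⌋ = $20,892. Book value $112,821.
Year 4: ⌊$112,821 × 125%/8⌋ = $17,628. Book value $95,193.

$95,193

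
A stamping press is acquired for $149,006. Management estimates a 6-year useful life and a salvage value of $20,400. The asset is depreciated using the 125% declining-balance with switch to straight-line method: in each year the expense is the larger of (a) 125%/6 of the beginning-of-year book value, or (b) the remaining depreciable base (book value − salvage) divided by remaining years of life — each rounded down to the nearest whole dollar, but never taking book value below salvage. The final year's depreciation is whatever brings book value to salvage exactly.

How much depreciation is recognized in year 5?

Depreciable base = $149,006 − $20,400 = $128,606.
Year 1: DB = ⌊$149,006 × 125%/6⌋ = $31,042; SL = ⌊$128,606/6⌋ = $21,434 → take DB $31,042. Book value $117,964.
Year 2: DB = ⌊$117,964 × 125%/6⌋ = $24,575; SL = ⌊$97,564/5⌋ = $19,512 → take DB $24,575. Book value $93,389.
Year 3: DB = ⌊$93,389 × 125%/6⌋ = $19,456; SL = ⌊$72,989/4⌋ = $18,247 → take DB $19,456. Book value $73,933.
Year 4: DB = ⌊$73,933 × 125%/6⌋ = $15,402; SL = ⌊$53,533/3⌋ = $17,844 → take SL $17,844. Book value $56,089.
Year 5: DB = ⌊$56,089 × 125%/6⌋ = $11,685; SL = ⌊$35,689/2⌋ = $17,844 → take SL $17,844. Book value $38,245.

$17,844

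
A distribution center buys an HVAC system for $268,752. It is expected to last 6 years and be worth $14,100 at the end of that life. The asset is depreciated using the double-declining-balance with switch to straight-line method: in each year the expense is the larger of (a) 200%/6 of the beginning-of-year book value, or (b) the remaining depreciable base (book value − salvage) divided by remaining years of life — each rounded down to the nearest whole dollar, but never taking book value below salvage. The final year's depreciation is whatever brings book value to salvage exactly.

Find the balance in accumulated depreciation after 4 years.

$215,664

Depreciable base = $268,752 − $14,100 = $254,652.
Year 1: DB = ⌊$268,752 × 200%/6⌋ = $89,584; SL = ⌊$254,652/6⌋ = $42,442 → take DB $89,584. Book value $179,168.
Year 2: DB = ⌊$179,168 × 200%/6⌋ = $59,722; SL = ⌊$165,068/5⌋ = $33,013 → take DB $59,722. Book value $119,446.
Year 3: DB = ⌊$119,446 × 200%/6⌋ = $39,815; SL = ⌊$105,346/4⌋ = $26,336 → take DB $39,815. Book value $79,631.
Year 4: DB = ⌊$79,631 × 200%/6⌋ = $26,543; SL = ⌊$65,531/3⌋ = $21,843 → take DB $26,543. Book value $53,088.
Accumulated through year 4 = $268,752 − $53,088 = $215,664.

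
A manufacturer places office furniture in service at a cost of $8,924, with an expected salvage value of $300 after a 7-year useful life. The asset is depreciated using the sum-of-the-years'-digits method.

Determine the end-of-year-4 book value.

$2,148

Depreciable base = $8,924 − $300 = $8,624.
Sum of the years' digits = 7+6+5+4+3+2+1 = 28.
Year 1: $8,624 × 7/28 = $2,156. Book value $6,768.
Year 2: $8,624 × 6/28 = $1,848. Book value $4,920.
Year 3: $8,624 × 5/28 = $1,540. Book value $3,380.
Year 4: $8,624 × 4/28 = $1,232. Book value $2,148.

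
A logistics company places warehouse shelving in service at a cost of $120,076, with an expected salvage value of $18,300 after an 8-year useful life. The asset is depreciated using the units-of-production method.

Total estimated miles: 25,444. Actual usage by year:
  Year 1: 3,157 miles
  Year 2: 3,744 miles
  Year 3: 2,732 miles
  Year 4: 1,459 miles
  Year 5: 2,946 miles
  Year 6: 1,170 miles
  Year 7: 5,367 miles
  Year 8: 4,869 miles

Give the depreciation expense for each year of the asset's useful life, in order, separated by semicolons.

$12,628; $14,976; $10,928; $5,836; $11,784; $4,680; $21,468; $19,476

Depreciable base = $120,076 − $18,300 = $101,776.
Rate = $101,776 / 25,444 miles = $4 per mile.
Year 1: 3,157 × $4 = $12,628. Book value $107,448.
Year 2: 3,744 × $4 = $14,976. Book value $92,472.
Year 3: 2,732 × $4 = $10,928. Book value $81,544.
Year 4: 1,459 × $4 = $5,836. Book value $75,708.
Year 5: 2,946 × $4 = $11,784. Book value $63,924.
Year 6: 1,170 × $4 = $4,680. Book value $59,244.
Year 7: 5,367 × $4 = $21,468. Book value $37,776.
Year 8: 4,869 × $4 = $19,476. Book value $18,300.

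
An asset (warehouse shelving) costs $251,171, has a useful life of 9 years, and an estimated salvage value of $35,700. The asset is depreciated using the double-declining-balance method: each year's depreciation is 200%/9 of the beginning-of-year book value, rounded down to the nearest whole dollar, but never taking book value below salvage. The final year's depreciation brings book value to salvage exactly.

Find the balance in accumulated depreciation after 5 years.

Depreciable base = $251,171 − $35,700 = $215,471.
Year 1: ⌊$251,171 × 200%/9⌋ = $55,815. Book value $195,356.
Year 2: ⌊$195,356 × 200%/9⌋ = $43,412. Book value $151,944.
Year 3: ⌊$151,944 × 200%/9⌋ = $33,765. Book value $118,179.
Year 4: ⌊$118,179 × 200%/9⌋ = $26,262. Book value $91,917.
Year 5: ⌊$91,917 × 200%/9⌋ = $20,426. Book value $71,491.
Accumulated through year 5 = $251,171 − $71,491 = $179,680.

$179,680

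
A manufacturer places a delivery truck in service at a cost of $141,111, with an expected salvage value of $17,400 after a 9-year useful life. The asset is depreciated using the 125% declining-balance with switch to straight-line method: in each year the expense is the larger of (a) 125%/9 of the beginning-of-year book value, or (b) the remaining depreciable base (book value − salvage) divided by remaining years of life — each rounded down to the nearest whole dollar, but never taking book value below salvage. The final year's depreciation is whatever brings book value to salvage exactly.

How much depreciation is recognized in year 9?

Depreciable base = $141,111 − $17,400 = $123,711.
Year 1: DB = ⌊$141,111 × 125%/9⌋ = $19,598; SL = ⌊$123,711/9⌋ = $13,745 → take DB $19,598. Book value $121,513.
Year 2: DB = ⌊$121,513 × 125%/9⌋ = $16,876; SL = ⌊$104,113/8⌋ = $13,014 → take DB $16,876. Book value $104,637.
Year 3: DB = ⌊$104,637 × 125%/9⌋ = $14,532; SL = ⌊$87,237/7⌋ = $12,462 → take DB $14,532. Book value $90,105.
Year 4: DB = ⌊$90,105 × 125%/9⌋ = $12,514; SL = ⌊$72,705/6⌋ = $12,117 → take DB $12,514. Book value $77,591.
Year 5: DB = ⌊$77,591 × 125%/9⌋ = $10,776; SL = ⌊$60,191/5⌋ = $12,038 → take SL $12,038. Book value $65,553.
Year 6: DB = ⌊$65,553 × 125%/9⌋ = $9,104; SL = ⌊$48,153/4⌋ = $12,038 → take SL $12,038. Book value $53,515.
Year 7: DB = ⌊$53,515 × 125%/9⌋ = $7,432; SL = ⌊$36,115/3⌋ = $12,038 → take SL $12,038. Book value $41,477.
Year 8: DB = ⌊$41,477 × 125%/9⌋ = $5,760; SL = ⌊$24,077/2⌋ = $12,038 → take SL $12,038. Book value $29,439.
Year 9 (final): $29,439 − $17,400 = $12,039. Book value $17,400.

$12,039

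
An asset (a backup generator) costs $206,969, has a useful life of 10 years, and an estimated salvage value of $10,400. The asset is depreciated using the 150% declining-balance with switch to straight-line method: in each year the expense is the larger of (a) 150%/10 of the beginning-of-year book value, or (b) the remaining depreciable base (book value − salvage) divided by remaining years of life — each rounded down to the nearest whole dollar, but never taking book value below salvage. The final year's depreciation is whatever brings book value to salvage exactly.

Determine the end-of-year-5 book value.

Depreciable base = $206,969 − $10,400 = $196,569.
Year 1: DB = ⌊$206,969 × 150%/10⌋ = $31,045; SL = ⌊$196,569/10⌋ = $19,656 → take DB $31,045. Book value $175,924.
Year 2: DB = ⌊$175,924 × 150%/10⌋ = $26,388; SL = ⌊$165,524/9⌋ = $18,391 → take DB $26,388. Book value $149,536.
Year 3: DB = ⌊$149,536 × 150%/10⌋ = $22,430; SL = ⌊$139,136/8⌋ = $17,392 → take DB $22,430. Book value $127,106.
Year 4: DB = ⌊$127,106 × 150%/10⌋ = $19,065; SL = ⌊$116,706/7⌋ = $16,672 → take DB $19,065. Book value $108,041.
Year 5: DB = ⌊$108,041 × 150%/10⌋ = $16,206; SL = ⌊$97,641/6⌋ = $16,273 → take SL $16,273. Book value $91,768.

$91,768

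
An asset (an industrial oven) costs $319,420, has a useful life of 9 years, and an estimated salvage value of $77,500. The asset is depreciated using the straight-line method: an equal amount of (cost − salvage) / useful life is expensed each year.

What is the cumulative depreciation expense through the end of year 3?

$80,640

Depreciable base = $319,420 − $77,500 = $241,920.
Annual expense = $241,920 / 9 = $26,880.
End of year 1: book value $292,540.
End of year 2: book value $265,660.
End of year 3: book value $238,780.
Accumulated through year 3 = $319,420 − $238,780 = $80,640.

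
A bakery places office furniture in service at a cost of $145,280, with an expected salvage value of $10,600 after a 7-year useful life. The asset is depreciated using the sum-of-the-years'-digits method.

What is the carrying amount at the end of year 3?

Depreciable base = $145,280 − $10,600 = $134,680.
Sum of the years' digits = 7+6+5+4+3+2+1 = 28.
Year 1: $134,680 × 7/28 = $33,670. Book value $111,610.
Year 2: $134,680 × 6/28 = $28,860. Book value $82,750.
Year 3: $134,680 × 5/28 = $24,050. Book value $58,700.

$58,700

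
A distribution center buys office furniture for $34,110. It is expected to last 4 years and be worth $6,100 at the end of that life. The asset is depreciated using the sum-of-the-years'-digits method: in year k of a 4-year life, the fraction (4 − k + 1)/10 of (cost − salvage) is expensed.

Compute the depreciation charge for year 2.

$8,403

Depreciable base = $34,110 − $6,100 = $28,010.
Sum of the years' digits = 4+3+2+1 = 10.
Year 1: $28,010 × 4/10 = $11,204. Book value $22,906.
Year 2: $28,010 × 3/10 = $8,403. Book value $14,503.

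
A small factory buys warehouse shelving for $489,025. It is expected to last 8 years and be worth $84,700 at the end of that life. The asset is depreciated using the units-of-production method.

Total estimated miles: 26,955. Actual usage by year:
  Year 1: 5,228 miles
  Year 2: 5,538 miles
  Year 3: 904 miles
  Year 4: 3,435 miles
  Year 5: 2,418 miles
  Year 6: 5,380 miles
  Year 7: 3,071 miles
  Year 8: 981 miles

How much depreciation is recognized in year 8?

$14,715

Depreciable base = $489,025 − $84,700 = $404,325.
Rate = $404,325 / 26,955 miles = $15 per mile.
Year 1: 5,228 × $15 = $78,420. Book value $410,605.
Year 2: 5,538 × $15 = $83,070. Book value $327,535.
Year 3: 904 × $15 = $13,560. Book value $313,975.
Year 4: 3,435 × $15 = $51,525. Book value $262,450.
Year 5: 2,418 × $15 = $36,270. Book value $226,180.
Year 6: 5,380 × $15 = $80,700. Book value $145,480.
Year 7: 3,071 × $15 = $46,065. Book value $99,415.
Year 8: 981 × $15 = $14,715. Book value $84,700.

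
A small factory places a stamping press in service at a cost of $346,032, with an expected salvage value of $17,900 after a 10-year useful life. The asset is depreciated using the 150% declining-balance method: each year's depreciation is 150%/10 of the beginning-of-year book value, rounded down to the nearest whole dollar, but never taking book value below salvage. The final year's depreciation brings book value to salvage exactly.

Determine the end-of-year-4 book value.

$180,632

Depreciable base = $346,032 − $17,900 = $328,132.
Year 1: ⌊$346,032 × 150%/10⌋ = $51,904. Book value $294,128.
Year 2: ⌊$294,128 × 150%/10⌋ = $44,119. Book value $250,009.
Year 3: ⌊$250,009 × 150%/10⌋ = $37,501. Book value $212,508.
Year 4: ⌊$212,508 × 150%/10⌋ = $31,876. Book value $180,632.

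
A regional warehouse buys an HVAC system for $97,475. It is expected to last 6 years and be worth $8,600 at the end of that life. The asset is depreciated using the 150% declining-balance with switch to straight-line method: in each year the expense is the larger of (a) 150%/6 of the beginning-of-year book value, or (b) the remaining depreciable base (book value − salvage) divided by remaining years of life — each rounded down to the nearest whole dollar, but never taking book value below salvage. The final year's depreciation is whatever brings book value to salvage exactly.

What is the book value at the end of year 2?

$54,831

Depreciable base = $97,475 − $8,600 = $88,875.
Year 1: DB = ⌊$97,475 × 150%/6⌋ = $24,368; SL = ⌊$88,875/6⌋ = $14,812 → take DB $24,368. Book value $73,107.
Year 2: DB = ⌊$73,107 × 150%/6⌋ = $18,276; SL = ⌊$64,507/5⌋ = $12,901 → take DB $18,276. Book value $54,831.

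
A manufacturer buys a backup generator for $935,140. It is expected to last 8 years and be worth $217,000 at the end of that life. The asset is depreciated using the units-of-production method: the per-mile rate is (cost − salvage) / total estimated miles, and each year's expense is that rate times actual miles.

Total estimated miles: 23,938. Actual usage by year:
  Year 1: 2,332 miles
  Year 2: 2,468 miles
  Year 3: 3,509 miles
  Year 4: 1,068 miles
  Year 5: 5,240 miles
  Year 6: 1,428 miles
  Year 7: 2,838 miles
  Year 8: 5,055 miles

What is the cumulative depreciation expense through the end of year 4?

Depreciable base = $935,140 − $217,000 = $718,140.
Rate = $718,140 / 23,938 miles = $30 per mile.
Year 1: 2,332 × $30 = $69,960. Book value $865,180.
Year 2: 2,468 × $30 = $74,040. Book value $791,140.
Year 3: 3,509 × $30 = $105,270. Book value $685,870.
Year 4: 1,068 × $30 = $32,040. Book value $653,830.
Accumulated through year 4 = $935,140 − $653,830 = $281,310.

$281,310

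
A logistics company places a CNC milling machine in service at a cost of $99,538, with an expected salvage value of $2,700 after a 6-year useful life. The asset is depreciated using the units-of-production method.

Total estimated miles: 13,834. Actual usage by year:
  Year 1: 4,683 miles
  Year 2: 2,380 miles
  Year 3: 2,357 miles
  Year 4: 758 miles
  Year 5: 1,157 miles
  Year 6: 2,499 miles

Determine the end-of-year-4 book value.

Depreciable base = $99,538 − $2,700 = $96,838.
Rate = $96,838 / 13,834 miles = $7 per mile.
Year 1: 4,683 × $7 = $32,781. Book value $66,757.
Year 2: 2,380 × $7 = $16,660. Book value $50,097.
Year 3: 2,357 × $7 = $16,499. Book value $33,598.
Year 4: 758 × $7 = $5,306. Book value $28,292.

$28,292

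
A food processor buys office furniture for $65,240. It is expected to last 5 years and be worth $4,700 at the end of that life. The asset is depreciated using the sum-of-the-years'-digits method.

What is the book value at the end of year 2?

Depreciable base = $65,240 − $4,700 = $60,540.
Sum of the years' digits = 5+4+3+2+1 = 15.
Year 1: $60,540 × 5/15 = $20,180. Book value $45,060.
Year 2: $60,540 × 4/15 = $16,144. Book value $28,916.

$28,916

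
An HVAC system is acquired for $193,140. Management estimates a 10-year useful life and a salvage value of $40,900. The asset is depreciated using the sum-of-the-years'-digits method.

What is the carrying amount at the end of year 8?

$49,204

Depreciable base = $193,140 − $40,900 = $152,240.
Sum of the years' digits = 10+9+8+7+6+5+4+3+2+1 = 55.
Year 1: $152,240 × 10/55 = $27,680. Book value $165,460.
Year 2: $152,240 × 9/55 = $24,912. Book value $140,548.
Year 3: $152,240 × 8/55 = $22,144. Book value $118,404.
Year 4: $152,240 × 7/55 = $19,376. Book value $99,028.
Year 5: $152,240 × 6/55 = $16,608. Book value $82,420.
Year 6: $152,240 × 5/55 = $13,840. Book value $68,580.
Year 7: $152,240 × 4/55 = $11,072. Book value $57,508.
Year 8: $152,240 × 3/55 = $8,304. Book value $49,204.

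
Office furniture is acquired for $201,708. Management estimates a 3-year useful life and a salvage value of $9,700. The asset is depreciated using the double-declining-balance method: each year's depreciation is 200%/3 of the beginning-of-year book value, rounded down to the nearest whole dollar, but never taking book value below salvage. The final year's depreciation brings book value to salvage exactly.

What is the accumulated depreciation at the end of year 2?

Depreciable base = $201,708 − $9,700 = $192,008.
Year 1: ⌊$201,708 × 200%/3⌋ = $134,472. Book value $67,236.
Year 2: ⌊$67,236 × 200%/3⌋ = $44,824. Book value $22,412.
Accumulated through year 2 = $201,708 − $22,412 = $179,296.

$179,296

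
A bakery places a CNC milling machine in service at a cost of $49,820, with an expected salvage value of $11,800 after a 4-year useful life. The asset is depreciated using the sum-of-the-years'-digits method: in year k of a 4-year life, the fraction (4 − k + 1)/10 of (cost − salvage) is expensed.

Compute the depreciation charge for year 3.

$7,604

Depreciable base = $49,820 − $11,800 = $38,020.
Sum of the years' digits = 4+3+2+1 = 10.
Year 1: $38,020 × 4/10 = $15,208. Book value $34,612.
Year 2: $38,020 × 3/10 = $11,406. Book value $23,206.
Year 3: $38,020 × 2/10 = $7,604. Book value $15,602.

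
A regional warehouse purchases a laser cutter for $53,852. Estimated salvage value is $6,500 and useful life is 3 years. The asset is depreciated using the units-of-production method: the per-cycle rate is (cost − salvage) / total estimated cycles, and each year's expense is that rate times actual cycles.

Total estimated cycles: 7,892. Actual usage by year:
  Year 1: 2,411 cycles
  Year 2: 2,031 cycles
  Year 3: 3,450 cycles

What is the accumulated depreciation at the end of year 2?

Depreciable base = $53,852 − $6,500 = $47,352.
Rate = $47,352 / 7,892 cycles = $6 per cycle.
Year 1: 2,411 × $6 = $14,466. Book value $39,386.
Year 2: 2,031 × $6 = $12,186. Book value $27,200.
Accumulated through year 2 = $53,852 − $27,200 = $26,652.

$26,652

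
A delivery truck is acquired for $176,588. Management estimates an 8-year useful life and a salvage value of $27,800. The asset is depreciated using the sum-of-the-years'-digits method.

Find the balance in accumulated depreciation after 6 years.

$136,389

Depreciable base = $176,588 − $27,800 = $148,788.
Sum of the years' digits = 8+7+6+5+4+3+2+1 = 36.
Year 1: $148,788 × 8/36 = $33,064. Book value $143,524.
Year 2: $148,788 × 7/36 = $28,931. Book value $114,593.
Year 3: $148,788 × 6/36 = $24,798. Book value $89,795.
Year 4: $148,788 × 5/36 = $20,665. Book value $69,130.
Year 5: $148,788 × 4/36 = $16,532. Book value $52,598.
Year 6: $148,788 × 3/36 = $12,399. Book value $40,199.
Accumulated through year 6 = $176,588 − $40,199 = $136,389.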